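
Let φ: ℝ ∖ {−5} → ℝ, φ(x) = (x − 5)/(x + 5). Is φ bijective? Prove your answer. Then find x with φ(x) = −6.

If φ(x) = 1, cross-multiplying gives 1(x − 5) = 1(x + 5), which simplifies to −5 = 5 — false.  So 1 has no preimage and φ is not surjective.
Thus φ is not bijective.
Solving φ(x) = −6: cross-multiplying gives x − 5 = −6(x + 5), which rearranges to 7x = −25, so x = −25/7.

-25/7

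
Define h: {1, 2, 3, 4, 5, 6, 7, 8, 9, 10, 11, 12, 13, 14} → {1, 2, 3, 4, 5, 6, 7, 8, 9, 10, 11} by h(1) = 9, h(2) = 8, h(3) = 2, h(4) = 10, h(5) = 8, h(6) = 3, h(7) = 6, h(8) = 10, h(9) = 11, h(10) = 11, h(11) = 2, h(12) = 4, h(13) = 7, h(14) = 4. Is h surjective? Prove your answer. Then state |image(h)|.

9

No element maps to 1, so h is not surjective.
The image of h is {2, 3, 4, 6, 7, 8, 9, 10, 11}, which has 9 elements.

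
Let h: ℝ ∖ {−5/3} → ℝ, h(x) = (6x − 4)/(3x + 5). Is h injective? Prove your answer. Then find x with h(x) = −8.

Suppose h(u) = h(v). Cross-multiplying: (6u − 4)(3v + 5) = (6v − 4)(3u + 5).
Expanding both sides and cancelling the symmetric terms leaves 42·(u − v) = 0. Since 42 ≠ 0, u = v. So h is injective.
Solving h(x) = −8: cross-multiplying gives 6x − 4 = −8(3x + 5), which rearranges to 30x = −36, so x = −6/5.

-6/5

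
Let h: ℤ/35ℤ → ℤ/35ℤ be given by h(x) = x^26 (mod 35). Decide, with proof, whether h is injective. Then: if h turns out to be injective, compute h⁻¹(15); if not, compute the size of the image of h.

h(1) = 1^26 = 1.
h(6): Repeated squaring mod 35: 6^1 ≡ 6, 6^2 ≡ 6² = 36 ≡ 1, 6^4 ≡ 1² = 1, 6^8 ≡ 1² = 1, 6^16 ≡ 1² = 1. Since 26 = 16 + 8 + 2, 6^26 ≡ 1·1·1: 1·1 = 1, then 1·1 = 1. So 6^26 ≡ 1 (mod 35).
So h(1) = h(6) = 1 while 1 ≠ 6, so h is not injective.
Since h is not injective, we determine |image(h)|. Computing x^26 mod 35 for each x (by repeated squaring, reducing mod 35 at every step), the values h(0), h(1), …, h(34) are: 0, 1, 4, 9, 16, 25, 1, 14, 29, 11, 30, 16, 4, 29, 21, 15, 11, 9, 9, 11, 15, 21, 29, 4, 16, 30, 11, 29, 14, 1, 25, 16, 9, 4, 1.
The distinct values are {0, 1, 4, 9, 11, 14, 15, 16, 21, 25, 29, 30}; there are 12 of them.

12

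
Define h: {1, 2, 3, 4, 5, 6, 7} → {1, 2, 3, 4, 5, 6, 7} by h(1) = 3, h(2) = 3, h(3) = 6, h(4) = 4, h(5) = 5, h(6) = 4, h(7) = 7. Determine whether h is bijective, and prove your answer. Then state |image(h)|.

5

h(1) = 3 = h(2) with 1 ≠ 2, so h is not injective, hence not bijective.
The image of h is {3, 4, 5, 6, 7}, which has 5 elements.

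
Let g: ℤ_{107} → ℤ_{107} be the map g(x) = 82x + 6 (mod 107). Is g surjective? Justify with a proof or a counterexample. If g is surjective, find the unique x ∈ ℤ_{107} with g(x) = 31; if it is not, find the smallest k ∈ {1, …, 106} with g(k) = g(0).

106

Since gcd(82, 107) = 1, 82 is invertible modulo 107. Euclid's algorithm: 107 = 1·82 + 25, 82 = 3·25 + 7, 25 = 3·7 + 4, 7 = 1·4 + 3, 4 = 1·3 + 1; back-substituting gives 1 = 77·82 − 59·107, so 82⁻¹ ≡ 77 (mod 107).
Then y ↦ 77(y − 6) is a two-sided inverse to g, so every y ∈ ℤ_{107} has a preimage.
So g is surjective.
Since g is surjective, we compute g⁻¹(31): solve 82x + 6 ≡ 31 (mod 107), i.e. 82x ≡ 25 (mod 107).
Multiplying by 82⁻¹ = 77 gives x ≡ 77·25 = 1925 = 17·107 + 106 ≡ 106 (mod 107).
Check: g(106) = 82·106 + 6 = 8698 = 81·107 + 31 ≡ 31 (mod 107).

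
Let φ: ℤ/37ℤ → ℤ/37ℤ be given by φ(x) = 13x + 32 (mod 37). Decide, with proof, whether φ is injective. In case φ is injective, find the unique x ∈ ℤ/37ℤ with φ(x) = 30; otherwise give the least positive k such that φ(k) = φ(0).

34

By definition, φ is injective if φ(s) = φ(t) implies s = t.
If φ(s) = φ(t), then 13s ≡ 13t (mod 37). Because gcd(13, 37) = 1, we may cancel 13 to get s ≡ t (mod 37).
Hence φ is injective.
We now compute 13⁻¹ mod 37 explicitly. Euclid's algorithm: 37 = 2·13 + 11, 13 = 1·11 + 2, 11 = 5·2 + 1; back-substituting gives 1 = 20·13 − 7·37, so 13⁻¹ ≡ 20 (mod 37).
Since φ is injective, we find φ⁻¹(30): we need 13x ≡ 30 − 32 ≡ 35 (mod 37). Using 13⁻¹ = 20: x ≡ 20·35 = 700 = 18·37 + 34, so x = 34.
Check: φ(34) = 13·34 + 32 = 474 = 12·37 + 30 ≡ 30 (mod 37).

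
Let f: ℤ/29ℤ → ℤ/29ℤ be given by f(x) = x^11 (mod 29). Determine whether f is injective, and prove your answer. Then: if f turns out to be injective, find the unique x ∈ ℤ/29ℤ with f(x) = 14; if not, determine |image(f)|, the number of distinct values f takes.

26

Since 29 is prime, the nonzero elements of ℤ/29ℤ form a cyclic group of order 28.
As gcd(11, 28) = 1, raising to the 11th power is a bijection on this group: if a^11 ≡ b^11 then (ab^{−1})^11 = 1, and the only element of order dividing gcd(11, 28) = 1 is 1, so a = b.
With f(0) = 0 this makes f injective on all of ℤ/29ℤ, hence bijective (finite equal-size domain and codomain). In particular f is injective.
Since f is injective, we find the preimage of 14. The inverse of x ↦ x^11 on (ℤ/29ℤ)^× is x ↦ x^23, because 11·23 = 253 = 9·28 + 1 ≡ 1 (mod 28) and x^{28} = 1 for x ≠ 0 (Fermat). So f⁻¹(14) = 14^23 mod 29.
Repeated squaring mod 29: 14^1 ≡ 14, 14^2 ≡ 14² = 196 ≡ 22, 14^4 ≡ 22² = 484 ≡ 20, 14^8 ≡ 20² = 400 ≡ 23, 14^16 ≡ 23² = 529 ≡ 7. Since 23 = 16 + 4 + 2 + 1, 14^23 ≡ 7·20·22·14: 7·20 = 140 ≡ 24, then 24·22 = 528 ≡ 6, then 6·14 = 84 ≡ 26. So 14^23 ≡ 26 (mod 29).
Hence f⁻¹(14) = 26.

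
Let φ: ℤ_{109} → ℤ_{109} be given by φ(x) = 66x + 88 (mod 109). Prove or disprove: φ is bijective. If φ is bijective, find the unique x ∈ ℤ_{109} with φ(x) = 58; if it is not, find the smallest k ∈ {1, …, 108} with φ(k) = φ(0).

Recall: φ is injective if φ(u) = φ(v) implies u = v.
Suppose φ(u) = φ(v) in ℤ_{109}. Then 66u + 88 ≡ 66v + 88 (mod 109), so 66(u − v) ≡ 0 (mod 109).
Since gcd(66, 109) = 1, 66 is invertible modulo 109, hence u − v ≡ 0 (mod 109), i.e. u = v.
We now compute 66⁻¹ mod 109 explicitly. Euclid's algorithm: 109 = 1·66 + 43, 66 = 1·43 + 23, 43 = 1·23 + 20, 23 = 1·20 + 3, 20 = 6·3 + 2, 3 = 1·2 + 1; back-substituting gives 1 = 38·66 − 23·109, so 66⁻¹ ≡ 38 (mod 109).
Then y ↦ 38(y − 88) is a two-sided inverse to φ, so every y ∈ ℤ_{109} has a preimage.
So φ is bijective.
Since φ is bijective, we compute φ⁻¹(58): solve 66x + 88 ≡ 58 (mod 109), i.e. 66x ≡ 79 (mod 109).
Multiplying by 66⁻¹ = 38 gives x ≡ 38·79 = 3002 = 27·109 + 59 ≡ 59 (mod 109).
Check: φ(59) = 66·59 + 88 = 3982 = 36·109 + 58 ≡ 58 (mod 109).

59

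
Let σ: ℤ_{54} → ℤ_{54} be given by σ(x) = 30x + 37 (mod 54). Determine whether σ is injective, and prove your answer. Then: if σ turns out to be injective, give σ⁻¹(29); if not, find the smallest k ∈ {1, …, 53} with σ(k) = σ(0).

We have gcd(30, 54) = 6 > 1. Taking u = 0 and v = 9: σ(0) = 37 and σ(9) = 30·9 + 37 = 307 ≡ 37 (mod 54).
So σ(0) = σ(9) while 0 ≠ 9, thus σ is not injective.
Since σ is not injective, we find the least positive k with σ(k) = σ(0): this means 30k ≡ 0 (mod 54), i.e. 54 ∣ 30k. Since gcd(30, 54) = 6, dividing through by 6 this holds exactly when 9 ∣ 5k, and as gcd(5, 9) = 1, exactly when 9 ∣ k.
The smallest positive such k is 9.

9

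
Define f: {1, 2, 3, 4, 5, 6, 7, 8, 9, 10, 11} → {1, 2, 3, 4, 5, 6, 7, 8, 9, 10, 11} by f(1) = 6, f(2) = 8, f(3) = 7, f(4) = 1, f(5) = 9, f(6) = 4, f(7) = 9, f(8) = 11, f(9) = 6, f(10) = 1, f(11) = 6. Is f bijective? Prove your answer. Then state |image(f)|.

f(5) = 9 = f(7) with 5 ≠ 7, so f is not injective, hence not bijective.
The image of f is {1, 4, 6, 7, 8, 9, 11}, which has 7 elements.

7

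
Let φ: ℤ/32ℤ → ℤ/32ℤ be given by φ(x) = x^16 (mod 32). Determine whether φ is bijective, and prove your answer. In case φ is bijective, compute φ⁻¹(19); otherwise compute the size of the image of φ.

φ(0) = 0^16 = 0.
φ(2): Repeated squaring mod 32: 2^1 ≡ 2, 2^2 ≡ 2² = 4, 2^4 ≡ 4² = 16, 2^8 ≡ 16² = 256 ≡ 0, 2^16 ≡ 0² = 0. So 2^16 ≡ 0 (mod 32).
So φ(0) = φ(2) = 0 while 0 ≠ 2, thus φ is not injective, hence not bijective.
Since φ is not bijective, we determine |image(φ)|. Computing x^16 mod 32 for each x (by repeated squaring, reducing mod 32 at every step), the values φ(0), φ(1), …, φ(31) are: 0, 1, 0, 1, 0, 1, 0, 1, 0, 1, 0, 1, 0, 1, 0, 1, 0, 1, 0, 1, 0, 1, 0, 1, 0, 1, 0, 1, 0, 1, 0, 1.
The distinct values are {0, 1}; there are 2 of them.

2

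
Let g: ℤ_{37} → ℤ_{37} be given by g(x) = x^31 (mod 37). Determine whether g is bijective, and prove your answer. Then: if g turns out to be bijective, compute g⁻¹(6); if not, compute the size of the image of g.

31

Since 37 is prime, the nonzero elements of ℤ_{37} form a cyclic group of order 36.
As gcd(31, 36) = 1, raising to the 31st power is a bijection on this group: if s^31 ≡ t^31 then (st^{−1})^31 = 1, and the only element of order dividing gcd(31, 36) = 1 is 1, so s = t.
With g(0) = 0 this makes g injective on all of ℤ_{37}, hence bijective (finite equal-size domain and codomain). In particular g is bijective.
Since g is bijective, we find the preimage of 6. The inverse of x ↦ x^31 on (ℤ_{37})^× is x ↦ x^7, because 31·7 = 217 = 6·36 + 1 ≡ 1 (mod 36) and x^{36} = 1 for x ≠ 0 (Fermat). So g⁻¹(6) = 6^7 mod 37.
Repeated squaring mod 37: 6^1 ≡ 6, 6^2 ≡ 6² = 36, 6^4 ≡ 36² = 1296 ≡ 1. Since 7 = 4 + 2 + 1, 6^7 ≡ 1·36·6: 1·36 = 36, then 36·6 = 216 ≡ 31. So 6^7 ≡ 31 (mod 37).
Hence g⁻¹(6) = 31.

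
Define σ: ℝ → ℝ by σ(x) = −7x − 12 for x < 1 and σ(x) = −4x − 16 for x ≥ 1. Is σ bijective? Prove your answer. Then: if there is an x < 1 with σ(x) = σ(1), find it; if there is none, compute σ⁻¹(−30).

7/2

Both pieces are strictly decreasing (slopes −7 and −4), so each is injective on its own interval.
The left piece maps (−∞, 1) onto (−19, ∞); the right piece maps [1, ∞) onto (−∞, −20].
The images leave a gap (−19 has no preimage), so σ is not surjective, hence not bijective.
Because the two images are disjoint, no x < 1 has σ(x) = σ(1), so we compute σ⁻¹(−30): −30 lies in (−∞, −20], so solve −4x − 16 = −30: x = (−30 + 16)/(−4) = 7/2.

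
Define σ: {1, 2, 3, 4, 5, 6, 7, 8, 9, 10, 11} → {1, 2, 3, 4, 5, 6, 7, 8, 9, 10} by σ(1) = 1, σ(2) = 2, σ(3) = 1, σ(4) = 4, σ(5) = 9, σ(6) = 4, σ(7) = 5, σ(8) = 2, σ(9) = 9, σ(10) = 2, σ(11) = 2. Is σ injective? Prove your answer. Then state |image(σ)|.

5

σ(1) = 1 = σ(3) with 1 ≠ 3, so σ is not injective.
The image of σ is {1, 2, 4, 5, 9}, which has 5 elements.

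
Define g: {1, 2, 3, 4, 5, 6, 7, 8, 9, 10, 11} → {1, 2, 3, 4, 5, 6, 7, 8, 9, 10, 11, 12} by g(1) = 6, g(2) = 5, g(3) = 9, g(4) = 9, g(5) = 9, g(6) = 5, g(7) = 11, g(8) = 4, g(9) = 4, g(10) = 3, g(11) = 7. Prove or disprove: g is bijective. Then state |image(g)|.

7

g(3) = 9 = g(4) with 3 ≠ 4, so g is not injective, hence not bijective.
The image of g is {3, 4, 5, 6, 7, 9, 11}, which has 7 elements.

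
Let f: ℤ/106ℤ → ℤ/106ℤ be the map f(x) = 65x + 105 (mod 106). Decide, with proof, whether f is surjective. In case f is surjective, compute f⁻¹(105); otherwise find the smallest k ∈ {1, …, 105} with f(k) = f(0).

Recall: f is surjective if every y in the codomain equals f(x) for some x in the domain.
Since gcd(65, 106) = 1, 65 is invertible modulo 106. Euclid's algorithm: 106 = 1·65 + 41, 65 = 1·41 + 24, 41 = 1·24 + 17, 24 = 1·17 + 7, 17 = 2·7 + 3, 7 = 2·3 + 1; back-substituting gives 1 = 31·65 − 19·106, so 65⁻¹ ≡ 31 (mod 106).
For any y ∈ ℤ/106ℤ, x = 31(y − 105) mod 106 satisfies f(x) = 65·31(y − 105) + 105 ≡ y (since 65·31 ≡ 1 mod 106). So every y has a preimage.
Hence f is surjective.
Since f is surjective, we compute f⁻¹(105): solve 65x + 105 ≡ 105 (mod 106), i.e. 65x ≡ 0 (mod 106).
Multiplying by 65⁻¹ = 31 gives x ≡ 31·0 = 0 ≡ 0 (mod 106).
Check: f(0) = 65·0 + 105 = 105 ≡ 105 (mod 106).

0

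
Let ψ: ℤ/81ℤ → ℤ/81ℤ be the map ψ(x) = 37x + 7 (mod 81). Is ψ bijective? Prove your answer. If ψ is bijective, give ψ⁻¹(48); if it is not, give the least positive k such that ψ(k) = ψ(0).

23

If ψ(s) = ψ(t), then 37s ≡ 37t (mod 81). Because gcd(37, 81) = 1, we may cancel 37 to get s ≡ t (mod 81).
We now compute 37⁻¹ mod 81 explicitly. Euclid's algorithm: 81 = 2·37 + 7, 37 = 5·7 + 2, 7 = 3·2 + 1; back-substituting gives 1 = 46·37 − 21·81, so 37⁻¹ ≡ 46 (mod 81).
Then y ↦ 46(y − 7) is a two-sided inverse to ψ, so every y ∈ ℤ/81ℤ has a preimage.
So ψ is bijective.
Since ψ is bijective, we find ψ⁻¹(48): we need 37x ≡ 48 − 7 ≡ 41 (mod 81). Using 37⁻¹ = 46: x ≡ 46·41 = 1886 = 23·81 + 23, so x = 23.
Check: ψ(23) = 37·23 + 7 = 858 = 10·81 + 48 ≡ 48 (mod 81).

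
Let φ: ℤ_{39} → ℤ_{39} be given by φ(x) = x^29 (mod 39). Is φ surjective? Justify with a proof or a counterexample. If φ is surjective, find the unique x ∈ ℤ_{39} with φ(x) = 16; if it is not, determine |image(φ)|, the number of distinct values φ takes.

22

Computing x^29 mod 39 for each x (by repeated squaring, reducing mod 39 at every step), the values φ(0), φ(1), …, φ(38) are: 0, 1, 32, 9, 10, 5, 15, 37, 8, 3, 4, 20, 12, 13, 14, 6, 22, 23, 18, 28, 11, 21, 16, 17, 33, 25, 26, 27, 19, 35, 36, 31, 2, 24, 34, 29, 30, 7, 38.
Every element of ℤ_{39} appears exactly once in this list, so φ is a bijection, and in particular surjective.
Since φ is surjective, we read off the preimage of 16 from the same table: φ(22) = 16, so φ⁻¹(16) = 22.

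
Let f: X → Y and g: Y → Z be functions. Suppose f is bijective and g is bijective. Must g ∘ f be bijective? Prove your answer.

bijective

Injectivity: if g(f(u)) = g(f(v)) then f(u) = f(v) (g injective) so u = v (f injective).
Surjectivity: for c ∈ Z pick b with g(b) = c, then a with f(a) = b; then (g ∘ f)(a) = c.
Hence g ∘ f is bijective.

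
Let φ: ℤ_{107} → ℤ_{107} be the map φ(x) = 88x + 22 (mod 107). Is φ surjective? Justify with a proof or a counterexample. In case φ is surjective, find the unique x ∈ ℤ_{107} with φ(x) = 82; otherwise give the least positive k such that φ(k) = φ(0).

Since gcd(88, 107) = 1, 88 is invertible modulo 107. Euclid's algorithm: 107 = 1·88 + 19, 88 = 4·19 + 12, 19 = 1·12 + 7, 12 = 1·7 + 5, 7 = 1·5 + 2, 5 = 2·2 + 1; back-substituting gives 1 = 45·88 − 37·107, so 88⁻¹ ≡ 45 (mod 107).
For any y ∈ ℤ_{107}, x = 45(y − 22) mod 107 satisfies φ(x) = 88·45(y − 22) + 22 ≡ y (since 88·45 ≡ 1 mod 107). So every y has a preimage.
Hence φ is surjective.
Since φ is surjective, we compute φ⁻¹(82): solve 88x + 22 ≡ 82 (mod 107), i.e. 88x ≡ 60 (mod 107).
Multiplying by 88⁻¹ = 45 gives x ≡ 45·60 = 2700 = 25·107 + 25 ≡ 25 (mod 107).
Check: φ(25) = 88·25 + 22 = 2222 = 20·107 + 82 ≡ 82 (mod 107).

25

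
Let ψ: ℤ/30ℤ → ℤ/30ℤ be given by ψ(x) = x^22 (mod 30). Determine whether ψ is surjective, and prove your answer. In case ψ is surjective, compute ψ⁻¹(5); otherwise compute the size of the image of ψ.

12

ψ(2): Repeated squaring mod 30: 2^1 ≡ 2, 2^2 ≡ 2² = 4, 2^4 ≡ 4² = 16, 2^8 ≡ 16² = 256 ≡ 16, 2^16 ≡ 16² = 256 ≡ 16. Since 22 = 16 + 4 + 2, 2^22 ≡ 16·16·4: 16·16 = 256 ≡ 16, then 16·4 = 64 ≡ 4. So 2^22 ≡ 4 (mod 30).
ψ(8): Repeated squaring mod 30: 8^1 ≡ 8, 8^2 ≡ 8² = 64 ≡ 4, 8^4 ≡ 4² = 16, 8^8 ≡ 16² = 256 ≡ 16, 8^16 ≡ 16² = 256 ≡ 16. Since 22 = 16 + 4 + 2, 8^22 ≡ 16·16·4: 16·16 = 256 ≡ 16, then 16·4 = 64 ≡ 4. So 8^22 ≡ 4 (mod 30).
So ψ(2) = ψ(8) = 4 while 2 ≠ 8, therefore ψ is not injective.
A non-injective map from the 30-element set ℤ/30ℤ to itself takes at most 29 distinct values, so it cannot be surjective. Therefore ψ is not surjective.
Since ψ is not surjective, we determine |image(ψ)|. Computing x^22 mod 30 for each x (by repeated squaring, reducing mod 30 at every step), the values ψ(0), ψ(1), …, ψ(29) are: 0, 1, 4, 9, 16, 25, 6, 19, 4, 21, 10, 1, 24, 19, 16, 15, 16, 19, 24, 1, 10, 21, 4, 19, 6, 25, 16, 9, 4, 1.
The distinct values are {0, 1, 4, 6, 9, 10, 15, 16, 19, 21, 24, 25}; there are 12 of them.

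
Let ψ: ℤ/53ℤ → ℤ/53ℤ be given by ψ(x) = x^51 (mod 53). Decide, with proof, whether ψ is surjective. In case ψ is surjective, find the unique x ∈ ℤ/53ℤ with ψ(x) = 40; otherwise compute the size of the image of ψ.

4

Since 53 is prime, the nonzero elements of ℤ/53ℤ form a cyclic group of order 52.
As gcd(51, 52) = 1, raising to the 51st power is a bijection on this group: if x_1^51 ≡ x_2^51 then (x_1x_2^{−1})^51 = 1, and the only element of order dividing gcd(51, 52) = 1 is 1, so x_1 = x_2.
With ψ(0) = 0 this makes ψ injective on all of ℤ/53ℤ, hence bijective (finite equal-size domain and codomain). In particular ψ is surjective.
Since ψ is surjective, we find the preimage of 40. The inverse of x ↦ x^51 on (ℤ/53ℤ)^× is x ↦ x^51, because 51·51 = 2601 = 50·52 + 1 ≡ 1 (mod 52) and x^{52} = 1 for x ≠ 0 (Fermat). So ψ⁻¹(40) = 40^51 mod 53.
Repeated squaring mod 53: 40^1 ≡ 40, 40^2 ≡ 40² = 1600 ≡ 10, 40^4 ≡ 10² = 100 ≡ 47, 40^8 ≡ 47² = 2209 ≡ 36, 40^16 ≡ 36² = 1296 ≡ 24, 40^32 ≡ 24² = 576 ≡ 46. Since 51 = 32 + 16 + 2 + 1, 40^51 ≡ 46·24·10·40: 46·24 = 1104 ≡ 44, then 44·10 = 440 ≡ 16, then 16·40 = 640 ≡ 4. So 40^51 ≡ 4 (mod 53).
Hence ψ⁻¹(40) = 4.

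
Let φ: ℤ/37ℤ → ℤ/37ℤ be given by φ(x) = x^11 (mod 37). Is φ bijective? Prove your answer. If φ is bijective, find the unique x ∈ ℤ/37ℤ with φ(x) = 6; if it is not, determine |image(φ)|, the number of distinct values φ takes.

31

Since 37 is prime, the nonzero elements of ℤ/37ℤ form a cyclic group of order 36.
As gcd(11, 36) = 1, raising to the 11th power is a bijection on this group: if u^11 ≡ v^11 then (uv^{−1})^11 = 1, and the only element of order dividing gcd(11, 36) = 1 is 1, so u = v.
With φ(0) = 0 this makes φ injective on all of ℤ/37ℤ, hence bijective (finite equal-size domain and codomain). In particular φ is bijective.
Since φ is bijective, we find the preimage of 6. The inverse of x ↦ x^11 on (ℤ/37ℤ)^× is x ↦ x^23, because 11·23 = 253 = 7·36 + 1 ≡ 1 (mod 36) and x^{36} = 1 for x ≠ 0 (Fermat). So φ⁻¹(6) = 6^23 mod 37.
Repeated squaring mod 37: 6^1 ≡ 6, 6^2 ≡ 6² = 36, 6^4 ≡ 36² = 1296 ≡ 1, 6^8 ≡ 1² = 1, 6^16 ≡ 1² = 1. Since 23 = 16 + 4 + 2 + 1, 6^23 ≡ 1·1·36·6: 1·1 = 1, then 1·36 = 36, then 36·6 = 216 ≡ 31. So 6^23 ≡ 31 (mod 37).
Hence φ⁻¹(6) = 31.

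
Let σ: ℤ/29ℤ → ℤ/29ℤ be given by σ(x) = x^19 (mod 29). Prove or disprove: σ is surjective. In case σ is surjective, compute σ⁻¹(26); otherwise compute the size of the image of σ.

2

Since 29 is prime, the nonzero elements of ℤ/29ℤ form a cyclic group of order 28.
As gcd(19, 28) = 1, raising to the 19th power is a bijection on this group: if x_1^19 ≡ x_2^19 then (x_1x_2^{−1})^19 = 1, and the only element of order dividing gcd(19, 28) = 1 is 1, so x_1 = x_2.
With σ(0) = 0 this makes σ injective on all of ℤ/29ℤ, hence bijective (finite equal-size domain and codomain). In particular σ is surjective.
Since σ is surjective, we find the preimage of 26. The inverse of x ↦ x^19 on (ℤ/29ℤ)^× is x ↦ x^3, because 19·3 = 57 = 2·28 + 1 ≡ 1 (mod 28) and x^{28} = 1 for x ≠ 0 (Fermat). So σ⁻¹(26) = 26^3 mod 29.
Repeated squaring mod 29: 26^1 ≡ 26, 26^2 ≡ 26² = 676 ≡ 9. Since 3 = 2 + 1, 26^3 ≡ 9·26: 9·26 = 234 ≡ 2. So 26^3 ≡ 2 (mod 29).
Hence σ⁻¹(26) = 2.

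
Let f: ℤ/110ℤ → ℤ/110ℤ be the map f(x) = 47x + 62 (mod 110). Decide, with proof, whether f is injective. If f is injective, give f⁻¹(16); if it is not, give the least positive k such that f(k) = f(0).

102

If f(a) = f(b), then 47a ≡ 47b (mod 110). Because gcd(47, 110) = 1, we may cancel 47 to get a ≡ b (mod 110).
So f is injective.
We now compute 47⁻¹ mod 110 explicitly. Euclid's algorithm: 110 = 2·47 + 16, 47 = 2·16 + 15, 16 = 1·15 + 1; back-substituting gives 1 = 103·47 − 44·110, so 47⁻¹ ≡ 103 (mod 110).
Since f is injective, we compute f⁻¹(16): solve 47x + 62 ≡ 16 (mod 110), i.e. 47x ≡ 64 (mod 110).
Multiplying by 47⁻¹ = 103 gives x ≡ 103·64 = 6592 = 59·110 + 102 ≡ 102 (mod 110).
Check: f(102) = 47·102 + 62 = 4856 = 44·110 + 16 ≡ 16 (mod 110).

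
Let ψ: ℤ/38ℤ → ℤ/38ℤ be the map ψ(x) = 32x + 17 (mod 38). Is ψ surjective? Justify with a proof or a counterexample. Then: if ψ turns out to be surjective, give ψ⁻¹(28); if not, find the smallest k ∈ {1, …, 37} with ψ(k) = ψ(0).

Since gcd(32, 38) = 2, we have 32x ≡ 0 (mod 2) for all x, so ψ(x) ≡ 1 (mod 2).
But 0 ≢ 1 (mod 2), so 0 ∈ ℤ/38ℤ has no preimage. Thus ψ is not surjective.
Since ψ is not surjective, we find the least positive k with ψ(k) = ψ(0): this means 32k ≡ 0 (mod 38), i.e. 38 ∣ 32k. Since gcd(32, 38) = 2, dividing through by 2 this holds exactly when 19 ∣ 16k, and as gcd(16, 19) = 1, exactly when 19 ∣ k.
The smallest positive such k is 19.

19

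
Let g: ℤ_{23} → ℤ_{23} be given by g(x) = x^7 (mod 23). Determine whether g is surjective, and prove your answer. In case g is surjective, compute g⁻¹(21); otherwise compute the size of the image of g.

Since 23 is prime, the nonzero elements of ℤ_{23} form a cyclic group of order 22.
As gcd(7, 22) = 1, raising to the 7th power is a bijection on this group: if s^7 ≡ t^7 then (st^{−1})^7 = 1, and the only element of order dividing gcd(7, 22) = 1 is 1, so s = t.
With g(0) = 0 this makes g injective on all of ℤ_{23}, hence bijective (finite equal-size domain and codomain). In particular g is surjective.
Since g is surjective, we find the preimage of 21. The inverse of x ↦ x^7 on (ℤ_{23})^× is x ↦ x^19, because 7·19 = 133 = 6·22 + 1 ≡ 1 (mod 22) and x^{22} = 1 for x ≠ 0 (Fermat). So g⁻¹(21) = 21^19 mod 23.
Repeated squaring mod 23: 21^1 ≡ 21, 21^2 ≡ 21² = 441 ≡ 4, 21^4 ≡ 4² = 16, 21^8 ≡ 16² = 256 ≡ 3, 21^16 ≡ 3² = 9. Since 19 = 16 + 2 + 1, 21^19 ≡ 9·4·21: 9·4 = 36 ≡ 13, then 13·21 = 273 ≡ 20. So 21^19 ≡ 20 (mod 23).
Hence g⁻¹(21) = 20.

20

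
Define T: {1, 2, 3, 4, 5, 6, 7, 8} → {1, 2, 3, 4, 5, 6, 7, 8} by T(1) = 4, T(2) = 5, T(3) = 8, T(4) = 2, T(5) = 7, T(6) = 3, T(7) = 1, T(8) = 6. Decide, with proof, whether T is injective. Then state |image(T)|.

8

The values T(1), …, T(8) are 4, 5, 8, 2, 7, 3, 1, 6 — all distinct.
So T(a) = T(b) only when a = b, and T is injective.
The image of T is {1, 2, 3, 4, 5, 6, 7, 8}, which has 8 elements.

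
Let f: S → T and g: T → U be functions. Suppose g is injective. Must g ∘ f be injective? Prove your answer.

not injective

No. Take S = {0, 1}, T = U = {0, 1, 2, 3}, f(0) = f(1) = 0, and g = identity (injective).
Then (g ∘ f)(0) = (g ∘ f)(1) = 0 with 0 ≠ 1, so g ∘ f is not injective.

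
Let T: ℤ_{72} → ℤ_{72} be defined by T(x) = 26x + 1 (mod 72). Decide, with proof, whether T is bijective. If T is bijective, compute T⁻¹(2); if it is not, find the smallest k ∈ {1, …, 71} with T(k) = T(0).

36

We have gcd(26, 72) = 2 > 1. Taking a = 0 and b = 36: T(0) = 1 and T(36) = 26·36 + 1 = 937 ≡ 1 (mod 72).
So T(0) = T(36) while 0 ≠ 36, hence T is not injective, hence not bijective.
Since T is not bijective, we find the least positive k with T(k) = T(0): this means 26k ≡ 0 (mod 72), i.e. 72 ∣ 26k. Since gcd(26, 72) = 2, dividing through by 2 this holds exactly when 36 ∣ 13k, and as gcd(13, 36) = 1, exactly when 36 ∣ k.
The smallest positive such k is 36.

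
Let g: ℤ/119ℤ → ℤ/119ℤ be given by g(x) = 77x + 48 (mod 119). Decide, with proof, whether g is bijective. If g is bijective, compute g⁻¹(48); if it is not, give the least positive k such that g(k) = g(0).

We have gcd(77, 119) = 7 > 1. Taking a = 0 and b = 17: g(0) = 48 and g(17) = 77·17 + 48 = 1357 ≡ 48 (mod 119).
So g(0) = g(17) while 0 ≠ 17, thus g is not injective, hence not bijective.
Since g is not bijective, we find the least positive k with g(k) = g(0): this means 77k ≡ 0 (mod 119), i.e. 119 ∣ 77k. Since gcd(77, 119) = 7, dividing through by 7 this holds exactly when 17 ∣ 11k, and as gcd(11, 17) = 1, exactly when 17 ∣ k.
The smallest positive such k is 17.

17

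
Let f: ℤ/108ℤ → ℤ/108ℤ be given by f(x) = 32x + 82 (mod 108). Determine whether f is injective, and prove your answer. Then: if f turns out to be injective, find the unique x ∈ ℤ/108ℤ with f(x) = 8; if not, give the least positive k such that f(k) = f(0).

27

We have gcd(32, 108) = 4 > 1. Taking a = 0 and b = 27: f(0) = 82 and f(27) = 32·27 + 82 = 946 ≡ 82 (mod 108).
So f(0) = f(27) while 0 ≠ 27, therefore f is not injective.
Since f is not injective, we find the least positive k with f(k) = f(0): this means 32k ≡ 0 (mod 108), i.e. 108 ∣ 32k. Since gcd(32, 108) = 4, dividing through by 4 this holds exactly when 27 ∣ 8k, and as gcd(8, 27) = 1, exactly when 27 ∣ k.
The smallest positive such k is 27.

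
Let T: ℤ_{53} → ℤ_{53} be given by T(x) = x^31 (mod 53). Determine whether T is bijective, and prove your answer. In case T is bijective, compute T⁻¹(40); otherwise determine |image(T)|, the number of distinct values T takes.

17

Since 53 is prime, the nonzero elements of ℤ_{53} form a cyclic group of order 52.
As gcd(31, 52) = 1, raising to the 31st power is a bijection on this group: if s^31 ≡ t^31 then (st^{−1})^31 = 1, and the only element of order dividing gcd(31, 52) = 1 is 1, so s = t.
With T(0) = 0 this makes T injective on all of ℤ_{53}, hence bijective (finite equal-size domain and codomain). In particular T is bijective.
Since T is bijective, we find the preimage of 40. The inverse of x ↦ x^31 on (ℤ_{53})^× is x ↦ x^47, because 31·47 = 1457 = 28·52 + 1 ≡ 1 (mod 52) and x^{52} = 1 for x ≠ 0 (Fermat). So T⁻¹(40) = 40^47 mod 53.
Repeated squaring mod 53: 40^1 ≡ 40, 40^2 ≡ 40² = 1600 ≡ 10, 40^4 ≡ 10² = 100 ≡ 47, 40^8 ≡ 47² = 2209 ≡ 36, 40^16 ≡ 36² = 1296 ≡ 24, 40^32 ≡ 24² = 576 ≡ 46. Since 47 = 32 + 8 + 4 + 2 + 1, 40^47 ≡ 46·36·47·10·40: 46·36 = 1656 ≡ 13, then 13·47 = 611 ≡ 28, then 28·10 = 280 ≡ 15, then 15·40 = 600 ≡ 17. So 40^47 ≡ 17 (mod 53).
Hence T⁻¹(40) = 17.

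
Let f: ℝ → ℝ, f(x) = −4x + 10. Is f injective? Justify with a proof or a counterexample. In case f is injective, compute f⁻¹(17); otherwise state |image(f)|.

Recall: f is injective if f(u) = f(v) implies u = v.
Suppose f(u) = f(v). Then −4u + 10 = −4v + 10, hence −4u = −4v, thus u = v.
Therefore f is injective.
Since f is injective, we compute f⁻¹(17) = (17 − 10)/(−4) = −7/4.

-7/4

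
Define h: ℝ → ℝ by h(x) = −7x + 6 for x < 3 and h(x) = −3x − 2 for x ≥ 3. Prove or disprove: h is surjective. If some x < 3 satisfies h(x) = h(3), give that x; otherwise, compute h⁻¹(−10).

Both pieces are strictly decreasing (slopes −7 and −3), so each is injective on its own interval.
The left piece maps (−∞, 3) onto (−15, ∞); the right piece maps [3, ∞) onto (−∞, −11].
The union (−15, ∞) ∪ (−∞, −11] covers ℝ, so h is surjective.
For the follow-up: the images overlap, so an x < 3 with h(x) = h(3) exists. h(3) = −11; solving −7x + 6 = −11 for x < 3 gives x = (−11 − 6)/(−7) = 17/7.

17/7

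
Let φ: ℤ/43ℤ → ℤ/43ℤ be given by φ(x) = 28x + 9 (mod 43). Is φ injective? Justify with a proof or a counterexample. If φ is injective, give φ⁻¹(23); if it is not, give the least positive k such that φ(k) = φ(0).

Recall: injectivity means: for all s, t in the domain, φ(s) = φ(t) implies s = t.
Suppose φ(s) = φ(t) in ℤ/43ℤ. Then 28s + 9 ≡ 28t + 9 (mod 43), hence 28(s − t) ≡ 0 (mod 43).
Since gcd(28, 43) = 1, 28 is invertible modulo 43, thus s − t ≡ 0 (mod 43), i.e. s = t.
Therefore φ is injective.
We now compute 28⁻¹ mod 43 explicitly. Euclid's algorithm: 43 = 1·28 + 15, 28 = 1·15 + 13, 15 = 1·13 + 2, 13 = 6·2 + 1; back-substituting gives 1 = 20·28 − 13·43, so 28⁻¹ ≡ 20 (mod 43).
Since φ is injective, we find φ⁻¹(23): we need 28x ≡ 23 − 9 ≡ 14 (mod 43). Using 28⁻¹ = 20: x ≡ 20·14 = 280 = 6·43 + 22, so x = 22.
Check: φ(22) = 28·22 + 9 = 625 = 14·43 + 23 ≡ 23 (mod 43).

22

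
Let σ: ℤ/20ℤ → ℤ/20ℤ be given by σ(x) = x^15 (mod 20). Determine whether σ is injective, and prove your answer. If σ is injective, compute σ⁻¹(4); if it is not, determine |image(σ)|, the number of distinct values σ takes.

σ(0) = 0^15 = 0.
σ(10): Repeated squaring mod 20: 10^1 ≡ 10, 10^2 ≡ 10² = 100 ≡ 0, 10^4 ≡ 0² = 0, 10^8 ≡ 0² = 0. Since 15 = 8 + 4 + 2 + 1, 10^15 ≡ 0·0·0·10: 0·0 = 0, then 0·0 = 0, then 0·10 = 0. So 10^15 ≡ 0 (mod 20).
So σ(0) = σ(10) = 0 while 0 ≠ 10, so σ is not injective.
Since σ is not injective, we determine |image(σ)|. Computing x^15 mod 20 for each x (by repeated squaring, reducing mod 20 at every step), the values σ(0), σ(1), …, σ(19) are: 0, 1, 8, 7, 4, 5, 16, 3, 12, 9, 0, 11, 8, 17, 4, 15, 16, 13, 12, 19.
The distinct values are {0, 1, 3, 4, 5, 7, 8, 9, 11, 12, 13, 15, 16, 17, 19}; there are 15 of them.

15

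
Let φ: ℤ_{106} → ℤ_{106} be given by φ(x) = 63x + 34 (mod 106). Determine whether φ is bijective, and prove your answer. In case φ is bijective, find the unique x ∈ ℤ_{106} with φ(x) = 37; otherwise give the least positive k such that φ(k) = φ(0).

101

Suppose φ(s) = φ(t) in ℤ_{106}. Then 63s + 34 ≡ 63t + 34 (mod 106), thus 63(s − t) ≡ 0 (mod 106).
Since gcd(63, 106) = 1, 63 is invertible modulo 106, hence s − t ≡ 0 (mod 106), i.e. s = t.
We now compute 63⁻¹ mod 106 explicitly. Euclid's algorithm: 106 = 1·63 + 43, 63 = 1·43 + 20, 43 = 2·20 + 3, 20 = 6·3 + 2, 3 = 1·2 + 1; back-substituting gives 1 = 69·63 − 41·106, so 63⁻¹ ≡ 69 (mod 106).
Then y ↦ 69(y − 34) is a two-sided inverse to φ, so every y ∈ ℤ_{106} has a preimage.
Thus φ is bijective.
Since φ is bijective, we compute φ⁻¹(37): solve 63x + 34 ≡ 37 (mod 106), i.e. 63x ≡ 3 (mod 106).
Multiplying by 63⁻¹ = 69 gives x ≡ 69·3 = 207 = 1·106 + 101 ≡ 101 (mod 106).
Check: φ(101) = 63·101 + 34 = 6397 = 60·106 + 37 ≡ 37 (mod 106).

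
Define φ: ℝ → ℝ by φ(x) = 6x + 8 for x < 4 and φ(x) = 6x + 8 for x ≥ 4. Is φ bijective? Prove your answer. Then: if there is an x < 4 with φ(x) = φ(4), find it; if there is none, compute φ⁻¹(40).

16/3

Both pieces are strictly increasing (slopes 6 and 6), so each is injective on its own interval.
The left piece maps (−∞, 4) onto (−∞, 32); the right piece maps [4, ∞) onto [32, ∞).
Since 32 = 32, the images partition ℝ: φ is injective and surjective, hence bijective.
Because the two images are disjoint, no x < 4 has φ(x) = φ(4), so we compute φ⁻¹(40): 40 lies in [32, ∞), so solve 6x + 8 = 40: x = (40 − 8)/6 = 16/3.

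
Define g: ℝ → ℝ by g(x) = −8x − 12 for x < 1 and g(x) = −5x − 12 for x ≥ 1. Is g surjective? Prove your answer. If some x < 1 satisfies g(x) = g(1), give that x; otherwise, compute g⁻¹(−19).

Both pieces are strictly decreasing (slopes −8 and −5), so each is injective on its own interval.
The left piece maps (−∞, 1) onto (−20, ∞); the right piece maps [1, ∞) onto (−∞, −17].
The union (−20, ∞) ∪ (−∞, −17] covers ℝ, so g is surjective.
For the follow-up: the images overlap, so an x < 1 with g(x) = g(1) exists. g(1) = −17; solving −8x − 12 = −17 for x < 1 gives x = (−17 + 12)/(−8) = 5/8.

5/8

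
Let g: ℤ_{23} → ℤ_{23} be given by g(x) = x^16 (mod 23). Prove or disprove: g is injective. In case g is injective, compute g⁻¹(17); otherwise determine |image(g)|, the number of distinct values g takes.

g(11): Repeated squaring mod 23: 11^1 ≡ 11, 11^2 ≡ 11² = 121 ≡ 6, 11^4 ≡ 6² = 36 ≡ 13, 11^8 ≡ 13² = 169 ≡ 8, 11^16 ≡ 8² = 64 ≡ 18. So 11^16 ≡ 18 (mod 23).
g(12): Repeated squaring mod 23: 12^1 ≡ 12, 12^2 ≡ 12² = 144 ≡ 6, 12^4 ≡ 6² = 36 ≡ 13, 12^8 ≡ 13² = 169 ≡ 8, 12^16 ≡ 8² = 64 ≡ 18. So 12^16 ≡ 18 (mod 23).
So g(11) = g(12) = 18 while 11 ≠ 12, therefore g is not injective.
Since g is not injective, we determine |image(g)|. Computing x^16 mod 23 for each x (by repeated squaring, reducing mod 23 at every step), the values g(0), g(1), …, g(22) are: 0, 1, 9, 13, 12, 3, 2, 6, 16, 8, 4, 18, 18, 4, 8, 16, 6, 2, 3, 12, 13, 9, 1.
The distinct values are {0, 1, 2, 3, 4, 6, 8, 9, 12, 13, 16, 18}; there are 12 of them.

12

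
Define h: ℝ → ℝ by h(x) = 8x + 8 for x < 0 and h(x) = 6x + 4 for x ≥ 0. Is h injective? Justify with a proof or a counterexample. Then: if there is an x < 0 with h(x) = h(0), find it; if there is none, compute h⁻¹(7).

-1/2

Both pieces are strictly increasing (slopes 8 and 6), so each is injective on its own interval.
The left piece maps (−∞, 0) onto (−∞, 8); the right piece maps [0, ∞) onto [4, ∞).
These images overlap. In particular h(0) = 4 (right piece), and solving 8x + 8 = 4 on the left piece gives x = −1/2 < 0.
So h(−1/2) = h(0) with −1/2 ≠ 0, and h is not injective. This x = −1/2 is the requested value below 0.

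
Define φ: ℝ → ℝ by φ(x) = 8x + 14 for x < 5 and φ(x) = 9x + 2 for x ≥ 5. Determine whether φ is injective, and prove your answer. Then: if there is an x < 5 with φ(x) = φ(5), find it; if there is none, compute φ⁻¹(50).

Both pieces are strictly increasing (slopes 8 and 9), so each is injective on its own interval.
The left piece maps (−∞, 5) onto (−∞, 54); the right piece maps [5, ∞) onto [47, ∞).
These images overlap. In particular φ(5) = 47 (right piece), and solving 8x + 14 = 47 on the left piece gives x = 33/8 < 5.
So φ(33/8) = φ(5) with 33/8 ≠ 5, and φ is not injective. This x = 33/8 is the requested value below 5.

33/8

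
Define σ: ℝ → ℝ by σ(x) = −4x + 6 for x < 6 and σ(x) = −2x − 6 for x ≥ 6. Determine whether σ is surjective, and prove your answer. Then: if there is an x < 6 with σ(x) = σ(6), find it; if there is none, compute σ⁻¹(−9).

15/4

Both pieces are strictly decreasing (slopes −4 and −2), so each is injective on its own interval.
The left piece maps (−∞, 6) onto (−18, ∞); the right piece maps [6, ∞) onto (−∞, −18].
These images together cover ℝ, so σ is surjective.
Because the two images are disjoint, no x < 6 has σ(x) = σ(6), so we compute σ⁻¹(−9): −9 lies in (−18, ∞), so solve −4x + 6 = −9: x = (−9 − 6)/(−4) = 15/4.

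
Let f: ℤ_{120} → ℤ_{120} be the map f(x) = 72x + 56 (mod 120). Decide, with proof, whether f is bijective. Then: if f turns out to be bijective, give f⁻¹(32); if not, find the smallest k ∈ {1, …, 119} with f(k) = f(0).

5

By definition, f is injective when f(a) = f(b) forces a = b.
We have gcd(72, 120) = 24 > 1. Taking a = 0 and b = 5: f(0) = 56 and f(5) = 72·5 + 56 = 416 ≡ 56 (mod 120).
So f(0) = f(5) while 0 ≠ 5, hence f is not injective, hence not bijective.
Since f is not bijective, we find the least positive k with f(k) = f(0): this means 72k ≡ 0 (mod 120), i.e. 120 ∣ 72k. Since gcd(72, 120) = 24, dividing through by 24 this holds exactly when 5 ∣ 3k, and as gcd(3, 5) = 1, exactly when 5 ∣ k.
The smallest positive such k is 5.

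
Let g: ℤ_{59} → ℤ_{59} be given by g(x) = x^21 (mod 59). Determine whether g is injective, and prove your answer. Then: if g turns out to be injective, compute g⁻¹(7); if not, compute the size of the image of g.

Since 59 is prime, the nonzero elements of ℤ_{59} form a cyclic group of order 58.
As gcd(21, 58) = 1, raising to the 21st power is a bijection on this group: if u^21 ≡ v^21 then (uv^{−1})^21 = 1, and the only element of order dividing gcd(21, 58) = 1 is 1, so u = v.
With g(0) = 0 this makes g injective on all of ℤ_{59}, hence bijective (finite equal-size domain and codomain). In particular g is injective.
Since g is injective, we find the preimage of 7. The inverse of x ↦ x^21 on (ℤ_{59})^× is x ↦ x^47, because 21·47 = 987 = 17·58 + 1 ≡ 1 (mod 58) and x^{58} = 1 for x ≠ 0 (Fermat). So g⁻¹(7) = 7^47 mod 59.
Repeated squaring mod 59: 7^1 ≡ 7, 7^2 ≡ 7² = 49, 7^4 ≡ 49² = 2401 ≡ 41, 7^8 ≡ 41² = 1681 ≡ 29, 7^16 ≡ 29² = 841 ≡ 15, 7^32 ≡ 15² = 225 ≡ 48. Since 47 = 32 + 8 + 4 + 2 + 1, 7^47 ≡ 48·29·41·49·7: 48·29 = 1392 ≡ 35, then 35·41 = 1435 ≡ 19, then 19·49 = 931 ≡ 46, then 46·7 = 322 ≡ 27. So 7^47 ≡ 27 (mod 59).
Hence g⁻¹(7) = 27.

27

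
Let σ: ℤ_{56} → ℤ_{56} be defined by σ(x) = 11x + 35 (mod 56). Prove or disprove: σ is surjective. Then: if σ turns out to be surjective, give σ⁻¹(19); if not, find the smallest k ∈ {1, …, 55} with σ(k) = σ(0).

24

Recall: σ is surjective if every y in the codomain equals σ(x) for some x in the domain.
Since gcd(11, 56) = 1, 11 is invertible modulo 56. Euclid's algorithm: 56 = 5·11 + 1; back-substituting gives 1 = 51·11 − 10·56, so 11⁻¹ ≡ 51 (mod 56).
For any y ∈ ℤ_{56}, x = 51(y − 35) mod 56 satisfies σ(x) = 11·51(y − 35) + 35 ≡ y (since 11·51 ≡ 1 mod 56). So every y has a preimage.
Therefore σ is surjective.
Since σ is surjective, we find σ⁻¹(19): we need 11x ≡ 19 − 35 ≡ 40 (mod 56). Using 11⁻¹ = 51: x ≡ 51·40 = 2040 = 36·56 + 24, so x = 24.
Check: σ(24) = 11·24 + 35 = 299 = 5·56 + 19 ≡ 19 (mod 56).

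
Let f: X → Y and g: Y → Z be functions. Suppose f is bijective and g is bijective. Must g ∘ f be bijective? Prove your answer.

Injectivity: if g(f(a)) = g(f(b)) then f(a) = f(b) (g injective) so a = b (f injective).
Surjectivity: for c ∈ Z pick b with g(b) = c, then a with f(a) = b; then (g ∘ f)(a) = c.
Thus g ∘ f is bijective.

bijective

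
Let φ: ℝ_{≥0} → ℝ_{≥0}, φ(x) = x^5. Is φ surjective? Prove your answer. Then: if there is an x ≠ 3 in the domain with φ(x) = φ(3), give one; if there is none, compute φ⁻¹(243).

3

For any y ∈ ℝ_{≥0}, x = y^{1/5} ∈ ℝ_{≥0} gives φ(x) = y, so φ is surjective.
Since x ↦ x^5 is strictly increasing on ℝ_{≥0}, it is injective there, so no x ≠ 3 in the domain has φ(x) = φ(3). We therefore compute φ⁻¹(243) = 243^{1/5} = 3 (indeed 3^5 = 243).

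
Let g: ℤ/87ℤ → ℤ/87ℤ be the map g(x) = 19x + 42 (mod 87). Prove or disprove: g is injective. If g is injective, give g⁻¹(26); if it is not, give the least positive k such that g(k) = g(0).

If g(s) = g(t), then 19s ≡ 19t (mod 87). Because gcd(19, 87) = 1, we may cancel 19 to get s ≡ t (mod 87).
Thus g is injective.
We now compute 19⁻¹ mod 87 explicitly. Euclid's algorithm: 87 = 4·19 + 11, 19 = 1·11 + 8, 11 = 1·8 + 3, 8 = 2·3 + 2, 3 = 1·2 + 1; back-substituting gives 1 = 55·19 − 12·87, so 19⁻¹ ≡ 55 (mod 87).
Since g is injective, we compute g⁻¹(26): solve 19x + 42 ≡ 26 (mod 87), i.e. 19x ≡ 71 (mod 87).
Multiplying by 19⁻¹ = 55 gives x ≡ 55·71 = 3905 = 44·87 + 77 ≡ 77 (mod 87).
Check: g(77) = 19·77 + 42 = 1505 = 17·87 + 26 ≡ 26 (mod 87).

77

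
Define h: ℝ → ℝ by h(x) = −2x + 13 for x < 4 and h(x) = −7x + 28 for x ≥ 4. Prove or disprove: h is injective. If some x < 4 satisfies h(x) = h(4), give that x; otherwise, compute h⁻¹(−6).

Both pieces are strictly decreasing (slopes −2 and −7), so each is injective on its own interval.
The left piece maps (−∞, 4) onto (5, ∞); the right piece maps [4, ∞) onto (−∞, 0].
These images are disjoint, so no value is attained by both pieces. Hence h is injective.
Because the two images are disjoint, no x < 4 has h(x) = h(4), so we compute h⁻¹(−6): −6 lies in (−∞, 0], so solve −7x + 28 = −6: x = (−6 − 28)/(−7) = 34/7.

34/7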